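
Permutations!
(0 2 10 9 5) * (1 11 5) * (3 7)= (0 2 10 9 1 11 5)(3 7)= [2, 11, 10, 7, 4, 0, 6, 3, 8, 1, 9, 5]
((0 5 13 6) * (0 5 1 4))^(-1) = (0 4 1)(5 6 13)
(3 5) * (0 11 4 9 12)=(0 11 4 9 12)(3 5)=[11, 1, 2, 5, 9, 3, 6, 7, 8, 12, 10, 4, 0]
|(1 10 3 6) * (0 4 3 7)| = 7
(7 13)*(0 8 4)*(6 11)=[8, 1, 2, 3, 0, 5, 11, 13, 4, 9, 10, 6, 12, 7]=(0 8 4)(6 11)(7 13)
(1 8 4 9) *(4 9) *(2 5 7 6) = (1 8 9)(2 5 7 6) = [0, 8, 5, 3, 4, 7, 2, 6, 9, 1]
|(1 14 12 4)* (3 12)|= 5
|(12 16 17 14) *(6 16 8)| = 6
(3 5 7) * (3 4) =[0, 1, 2, 5, 3, 7, 6, 4] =(3 5 7 4)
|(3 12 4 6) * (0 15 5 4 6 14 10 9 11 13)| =|(0 15 5 4 14 10 9 11 13)(3 12 6)| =9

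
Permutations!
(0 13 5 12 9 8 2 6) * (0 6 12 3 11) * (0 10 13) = (2 12 9 8)(3 11 10 13 5) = [0, 1, 12, 11, 4, 3, 6, 7, 2, 8, 13, 10, 9, 5]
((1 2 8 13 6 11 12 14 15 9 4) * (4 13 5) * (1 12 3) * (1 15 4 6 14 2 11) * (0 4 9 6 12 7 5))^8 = (0 4 7 5 12 2 8)(1 15 11 6 3)(9 14 13)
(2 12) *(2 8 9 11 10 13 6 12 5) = [0, 1, 5, 3, 4, 2, 12, 7, 9, 11, 13, 10, 8, 6] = (2 5)(6 12 8 9 11 10 13)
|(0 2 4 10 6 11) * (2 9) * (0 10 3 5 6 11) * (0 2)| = 10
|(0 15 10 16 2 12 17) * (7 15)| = 8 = |(0 7 15 10 16 2 12 17)|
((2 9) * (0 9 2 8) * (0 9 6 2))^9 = (8 9)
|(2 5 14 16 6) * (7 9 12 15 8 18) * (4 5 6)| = |(2 6)(4 5 14 16)(7 9 12 15 8 18)| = 12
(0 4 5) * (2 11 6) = (0 4 5)(2 11 6) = [4, 1, 11, 3, 5, 0, 2, 7, 8, 9, 10, 6]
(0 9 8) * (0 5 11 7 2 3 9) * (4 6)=(2 3 9 8 5 11 7)(4 6)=[0, 1, 3, 9, 6, 11, 4, 2, 5, 8, 10, 7]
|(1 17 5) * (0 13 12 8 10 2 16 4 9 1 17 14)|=|(0 13 12 8 10 2 16 4 9 1 14)(5 17)|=22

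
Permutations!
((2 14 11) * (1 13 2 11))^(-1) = (1 14 2 13)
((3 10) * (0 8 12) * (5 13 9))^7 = (0 8 12)(3 10)(5 13 9)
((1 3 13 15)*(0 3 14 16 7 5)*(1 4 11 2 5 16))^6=(16)(0 2 4 13)(3 5 11 15)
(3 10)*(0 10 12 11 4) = (0 10 3 12 11 4) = [10, 1, 2, 12, 0, 5, 6, 7, 8, 9, 3, 4, 11]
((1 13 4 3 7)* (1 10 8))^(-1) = ((1 13 4 3 7 10 8))^(-1) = (1 8 10 7 3 4 13)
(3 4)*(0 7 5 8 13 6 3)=(0 7 5 8 13 6 3 4)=[7, 1, 2, 4, 0, 8, 3, 5, 13, 9, 10, 11, 12, 6]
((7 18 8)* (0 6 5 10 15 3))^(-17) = ((0 6 5 10 15 3)(7 18 8))^(-17) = (0 6 5 10 15 3)(7 18 8)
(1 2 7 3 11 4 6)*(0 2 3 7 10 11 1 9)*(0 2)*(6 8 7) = (1 3)(2 10 11 4 8 7 6 9) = [0, 3, 10, 1, 8, 5, 9, 6, 7, 2, 11, 4]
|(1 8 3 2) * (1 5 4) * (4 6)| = 7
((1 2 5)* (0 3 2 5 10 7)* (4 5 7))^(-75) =((0 3 2 10 4 5 1 7))^(-75) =(0 5 2 7 4 3 1 10)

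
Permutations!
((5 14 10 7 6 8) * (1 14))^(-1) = ((1 14 10 7 6 8 5))^(-1) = (1 5 8 6 7 10 14)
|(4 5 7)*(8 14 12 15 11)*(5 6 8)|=|(4 6 8 14 12 15 11 5 7)|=9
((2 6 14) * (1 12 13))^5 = (1 13 12)(2 14 6)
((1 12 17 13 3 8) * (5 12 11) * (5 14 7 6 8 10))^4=(1 6 14)(3 17 5)(7 11 8)(10 13 12)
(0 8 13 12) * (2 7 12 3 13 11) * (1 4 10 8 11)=(0 11 2 7 12)(1 4 10 8)(3 13)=[11, 4, 7, 13, 10, 5, 6, 12, 1, 9, 8, 2, 0, 3]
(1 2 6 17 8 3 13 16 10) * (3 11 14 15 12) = (1 2 6 17 8 11 14 15 12 3 13 16 10) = [0, 2, 6, 13, 4, 5, 17, 7, 11, 9, 1, 14, 3, 16, 15, 12, 10, 8]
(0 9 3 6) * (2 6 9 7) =(0 7 2 6)(3 9) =[7, 1, 6, 9, 4, 5, 0, 2, 8, 3]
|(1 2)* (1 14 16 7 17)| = |(1 2 14 16 7 17)| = 6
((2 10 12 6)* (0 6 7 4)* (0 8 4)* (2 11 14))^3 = (0 14 12 6 2 7 11 10)(4 8)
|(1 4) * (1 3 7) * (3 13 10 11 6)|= 8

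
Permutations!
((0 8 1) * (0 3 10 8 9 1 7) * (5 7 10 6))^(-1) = (0 7 5 6 3 1 9)(8 10)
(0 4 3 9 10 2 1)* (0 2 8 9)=(0 4 3)(1 2)(8 9 10)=[4, 2, 1, 0, 3, 5, 6, 7, 9, 10, 8]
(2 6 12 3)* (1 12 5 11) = (1 12 3 2 6 5 11) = [0, 12, 6, 2, 4, 11, 5, 7, 8, 9, 10, 1, 3]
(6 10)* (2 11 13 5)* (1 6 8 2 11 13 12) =[0, 6, 13, 3, 4, 11, 10, 7, 2, 9, 8, 12, 1, 5] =(1 6 10 8 2 13 5 11 12)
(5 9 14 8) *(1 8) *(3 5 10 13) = (1 8 10 13 3 5 9 14) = [0, 8, 2, 5, 4, 9, 6, 7, 10, 14, 13, 11, 12, 3, 1]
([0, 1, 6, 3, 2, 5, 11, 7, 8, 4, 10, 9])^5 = [0, 1, 2, 3, 4, 5, 6, 7, 8, 9, 10, 11]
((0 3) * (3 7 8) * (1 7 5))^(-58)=(0 1 8)(3 5 7)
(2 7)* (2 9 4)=(2 7 9 4)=[0, 1, 7, 3, 2, 5, 6, 9, 8, 4]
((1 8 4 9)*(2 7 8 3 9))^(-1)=(1 9 3)(2 4 8 7)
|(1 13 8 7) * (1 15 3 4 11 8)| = 6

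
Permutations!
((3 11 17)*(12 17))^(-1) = (3 17 12 11)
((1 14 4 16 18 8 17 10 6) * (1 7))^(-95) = ((1 14 4 16 18 8 17 10 6 7))^(-95) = (1 8)(4 10)(6 16)(7 18)(14 17)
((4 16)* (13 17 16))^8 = (17)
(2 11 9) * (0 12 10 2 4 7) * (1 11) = (0 12 10 2 1 11 9 4 7) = [12, 11, 1, 3, 7, 5, 6, 0, 8, 4, 2, 9, 10]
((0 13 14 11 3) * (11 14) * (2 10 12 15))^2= (0 11)(2 12)(3 13)(10 15)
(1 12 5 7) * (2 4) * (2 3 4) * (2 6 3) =(1 12 5 7)(2 6 3 4) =[0, 12, 6, 4, 2, 7, 3, 1, 8, 9, 10, 11, 5]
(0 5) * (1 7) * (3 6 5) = (0 3 6 5)(1 7) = [3, 7, 2, 6, 4, 0, 5, 1]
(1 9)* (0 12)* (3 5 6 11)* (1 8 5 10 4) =[12, 9, 2, 10, 1, 6, 11, 7, 5, 8, 4, 3, 0] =(0 12)(1 9 8 5 6 11 3 10 4)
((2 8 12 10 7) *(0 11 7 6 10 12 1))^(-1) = (12)(0 1 8 2 7 11)(6 10)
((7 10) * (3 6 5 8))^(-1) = (3 8 5 6)(7 10)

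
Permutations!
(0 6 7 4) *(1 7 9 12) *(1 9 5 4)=(0 6 5 4)(1 7)(9 12)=[6, 7, 2, 3, 0, 4, 5, 1, 8, 12, 10, 11, 9]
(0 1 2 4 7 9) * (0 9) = (9)(0 1 2 4 7) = [1, 2, 4, 3, 7, 5, 6, 0, 8, 9]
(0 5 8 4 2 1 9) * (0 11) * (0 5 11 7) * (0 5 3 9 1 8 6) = [11, 1, 8, 9, 2, 6, 0, 5, 4, 7, 10, 3] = (0 11 3 9 7 5 6)(2 8 4)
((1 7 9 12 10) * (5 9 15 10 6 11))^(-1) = ((1 7 15 10)(5 9 12 6 11))^(-1) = (1 10 15 7)(5 11 6 12 9)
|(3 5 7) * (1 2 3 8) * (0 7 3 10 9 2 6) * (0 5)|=21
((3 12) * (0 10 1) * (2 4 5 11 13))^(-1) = (0 1 10)(2 13 11 5 4)(3 12)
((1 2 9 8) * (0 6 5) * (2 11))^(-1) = ((0 6 5)(1 11 2 9 8))^(-1) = (0 5 6)(1 8 9 2 11)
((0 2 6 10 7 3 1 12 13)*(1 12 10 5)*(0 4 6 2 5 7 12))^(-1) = (0 3 7 6 4 13 12 10 1 5)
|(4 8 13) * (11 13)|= |(4 8 11 13)|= 4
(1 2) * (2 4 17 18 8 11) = (1 4 17 18 8 11 2) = [0, 4, 1, 3, 17, 5, 6, 7, 11, 9, 10, 2, 12, 13, 14, 15, 16, 18, 8]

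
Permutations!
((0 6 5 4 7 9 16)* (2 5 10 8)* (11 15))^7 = ((0 6 10 8 2 5 4 7 9 16)(11 15))^7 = (0 7 2 6 9 5 10 16 4 8)(11 15)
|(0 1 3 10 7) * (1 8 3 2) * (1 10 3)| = 6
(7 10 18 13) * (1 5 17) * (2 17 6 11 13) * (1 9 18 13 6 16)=(1 5 16)(2 17 9 18)(6 11)(7 10 13)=[0, 5, 17, 3, 4, 16, 11, 10, 8, 18, 13, 6, 12, 7, 14, 15, 1, 9, 2]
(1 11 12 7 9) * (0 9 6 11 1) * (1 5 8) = (0 9)(1 5 8)(6 11 12 7) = [9, 5, 2, 3, 4, 8, 11, 6, 1, 0, 10, 12, 7]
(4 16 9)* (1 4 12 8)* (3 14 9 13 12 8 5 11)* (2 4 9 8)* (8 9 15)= (1 15 8)(2 4 16 13 12 5 11 3 14 9)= [0, 15, 4, 14, 16, 11, 6, 7, 1, 2, 10, 3, 5, 12, 9, 8, 13]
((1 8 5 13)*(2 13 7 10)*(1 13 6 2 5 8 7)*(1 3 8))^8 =(13)(1 10 3)(5 8 7)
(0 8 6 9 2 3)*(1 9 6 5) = [8, 9, 3, 0, 4, 1, 6, 7, 5, 2] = (0 8 5 1 9 2 3)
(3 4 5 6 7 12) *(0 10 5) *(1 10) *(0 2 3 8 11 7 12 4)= (0 1 10 5 6 12 8 11 7 4 2 3)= [1, 10, 3, 0, 2, 6, 12, 4, 11, 9, 5, 7, 8]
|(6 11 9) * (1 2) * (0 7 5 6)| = 6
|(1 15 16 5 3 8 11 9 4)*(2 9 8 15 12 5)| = 18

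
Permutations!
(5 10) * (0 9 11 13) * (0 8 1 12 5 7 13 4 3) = (0 9 11 4 3)(1 12 5 10 7 13 8) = [9, 12, 2, 0, 3, 10, 6, 13, 1, 11, 7, 4, 5, 8]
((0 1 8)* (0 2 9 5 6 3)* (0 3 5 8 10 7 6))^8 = (0 10 6)(1 7 5)(2 8 9)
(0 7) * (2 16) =[7, 1, 16, 3, 4, 5, 6, 0, 8, 9, 10, 11, 12, 13, 14, 15, 2] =(0 7)(2 16)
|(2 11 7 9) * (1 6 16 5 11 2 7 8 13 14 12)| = 18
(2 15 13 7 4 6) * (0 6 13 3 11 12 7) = (0 6 2 15 3 11 12 7 4 13) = [6, 1, 15, 11, 13, 5, 2, 4, 8, 9, 10, 12, 7, 0, 14, 3]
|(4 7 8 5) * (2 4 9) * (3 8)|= |(2 4 7 3 8 5 9)|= 7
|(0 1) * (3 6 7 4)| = 4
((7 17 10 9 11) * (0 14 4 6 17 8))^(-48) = ((0 14 4 6 17 10 9 11 7 8))^(-48) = (0 4 17 9 7)(6 10 11 8 14)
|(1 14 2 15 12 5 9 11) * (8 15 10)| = |(1 14 2 10 8 15 12 5 9 11)| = 10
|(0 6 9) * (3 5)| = |(0 6 9)(3 5)| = 6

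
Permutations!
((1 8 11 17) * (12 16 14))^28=(17)(12 16 14)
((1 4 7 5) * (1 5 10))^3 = ((1 4 7 10))^3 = (1 10 7 4)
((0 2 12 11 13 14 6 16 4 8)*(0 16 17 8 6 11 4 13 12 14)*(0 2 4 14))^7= (0 2 13 16 8 17 6 4)(11 12 14)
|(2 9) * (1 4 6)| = 6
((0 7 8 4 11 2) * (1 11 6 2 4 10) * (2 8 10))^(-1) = (0 2 8 6 4 11 1 10 7)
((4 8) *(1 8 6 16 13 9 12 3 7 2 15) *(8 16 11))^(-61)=((1 16 13 9 12 3 7 2 15)(4 6 11 8))^(-61)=(1 13 12 7 15 16 9 3 2)(4 8 11 6)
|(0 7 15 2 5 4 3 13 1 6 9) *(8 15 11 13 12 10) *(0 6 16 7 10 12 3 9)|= 45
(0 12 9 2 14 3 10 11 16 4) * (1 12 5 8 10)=(0 5 8 10 11 16 4)(1 12 9 2 14 3)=[5, 12, 14, 1, 0, 8, 6, 7, 10, 2, 11, 16, 9, 13, 3, 15, 4]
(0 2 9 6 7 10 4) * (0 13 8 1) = (0 2 9 6 7 10 4 13 8 1) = [2, 0, 9, 3, 13, 5, 7, 10, 1, 6, 4, 11, 12, 8]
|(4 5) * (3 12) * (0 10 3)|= |(0 10 3 12)(4 5)|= 4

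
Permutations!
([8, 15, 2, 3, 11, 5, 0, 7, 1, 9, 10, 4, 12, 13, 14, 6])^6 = [8, 15, 2, 3, 4, 5, 0, 7, 1, 9, 10, 11, 12, 13, 14, 6]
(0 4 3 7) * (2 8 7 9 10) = (0 4 3 9 10 2 8 7) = [4, 1, 8, 9, 3, 5, 6, 0, 7, 10, 2]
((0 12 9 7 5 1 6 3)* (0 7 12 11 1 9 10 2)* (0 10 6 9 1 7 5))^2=((0 11 7)(1 9 12 6 3 5)(2 10))^2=(0 7 11)(1 12 3)(5 9 6)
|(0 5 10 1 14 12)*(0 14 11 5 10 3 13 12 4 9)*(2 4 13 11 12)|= 9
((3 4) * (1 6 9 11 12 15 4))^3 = ((1 6 9 11 12 15 4 3))^3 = (1 11 4 6 12 3 9 15)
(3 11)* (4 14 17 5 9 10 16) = (3 11)(4 14 17 5 9 10 16) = [0, 1, 2, 11, 14, 9, 6, 7, 8, 10, 16, 3, 12, 13, 17, 15, 4, 5]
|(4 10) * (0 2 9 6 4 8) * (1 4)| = 8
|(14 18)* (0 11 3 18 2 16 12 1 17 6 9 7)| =13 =|(0 11 3 18 14 2 16 12 1 17 6 9 7)|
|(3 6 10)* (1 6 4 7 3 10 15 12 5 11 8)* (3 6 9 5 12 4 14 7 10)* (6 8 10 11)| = |(1 9 5 6 15 4 11 10 3 14 7 8)| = 12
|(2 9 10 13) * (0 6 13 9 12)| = |(0 6 13 2 12)(9 10)| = 10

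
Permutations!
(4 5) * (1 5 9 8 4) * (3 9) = (1 5)(3 9 8 4) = [0, 5, 2, 9, 3, 1, 6, 7, 4, 8]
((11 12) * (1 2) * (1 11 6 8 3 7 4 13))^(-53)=(1 7 6 2 4 8 11 13 3 12)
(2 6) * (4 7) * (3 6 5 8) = (2 5 8 3 6)(4 7) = [0, 1, 5, 6, 7, 8, 2, 4, 3]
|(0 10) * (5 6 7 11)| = 4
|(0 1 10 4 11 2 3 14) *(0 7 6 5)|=|(0 1 10 4 11 2 3 14 7 6 5)|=11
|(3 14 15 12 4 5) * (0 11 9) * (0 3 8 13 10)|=|(0 11 9 3 14 15 12 4 5 8 13 10)|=12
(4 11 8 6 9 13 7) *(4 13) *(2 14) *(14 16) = (2 16 14)(4 11 8 6 9)(7 13) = [0, 1, 16, 3, 11, 5, 9, 13, 6, 4, 10, 8, 12, 7, 2, 15, 14]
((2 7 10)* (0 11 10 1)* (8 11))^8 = (0 8 11 10 2 7 1)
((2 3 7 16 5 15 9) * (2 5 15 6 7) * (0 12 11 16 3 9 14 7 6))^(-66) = (16) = ((0 12 11 16 15 14 7 3 2 9 5))^(-66)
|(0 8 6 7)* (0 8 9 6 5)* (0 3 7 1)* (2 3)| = |(0 9 6 1)(2 3 7 8 5)| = 20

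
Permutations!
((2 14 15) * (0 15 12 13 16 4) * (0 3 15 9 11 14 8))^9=((0 9 11 14 12 13 16 4 3 15 2 8))^9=(0 15 16 14)(2 4 12 9)(3 13 11 8)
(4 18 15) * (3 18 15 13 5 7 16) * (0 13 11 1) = (0 13 5 7 16 3 18 11 1)(4 15) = [13, 0, 2, 18, 15, 7, 6, 16, 8, 9, 10, 1, 12, 5, 14, 4, 3, 17, 11]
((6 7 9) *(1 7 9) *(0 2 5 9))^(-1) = (0 6 9 5 2)(1 7)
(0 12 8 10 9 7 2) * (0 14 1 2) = (0 12 8 10 9 7)(1 2 14) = [12, 2, 14, 3, 4, 5, 6, 0, 10, 7, 9, 11, 8, 13, 1]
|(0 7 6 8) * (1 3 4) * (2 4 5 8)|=9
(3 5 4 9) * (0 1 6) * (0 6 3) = (0 1 3 5 4 9) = [1, 3, 2, 5, 9, 4, 6, 7, 8, 0]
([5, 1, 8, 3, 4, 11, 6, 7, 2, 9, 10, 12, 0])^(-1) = (0 12 11 5)(2 8)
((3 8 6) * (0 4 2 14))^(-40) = (14)(3 6 8)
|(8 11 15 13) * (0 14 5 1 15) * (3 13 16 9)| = 11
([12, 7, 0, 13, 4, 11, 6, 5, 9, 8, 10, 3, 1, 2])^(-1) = (0 2 13 3 11 5 7 1 12)(8 9)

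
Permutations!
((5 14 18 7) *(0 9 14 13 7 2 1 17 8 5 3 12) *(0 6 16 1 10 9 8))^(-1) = (0 17 1 16 6 12 3 7 13 5 8)(2 18 14 9 10)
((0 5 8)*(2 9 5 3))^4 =(0 5 2)(3 8 9)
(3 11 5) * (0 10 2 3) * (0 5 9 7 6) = (0 10 2 3 11 9 7 6) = [10, 1, 3, 11, 4, 5, 0, 6, 8, 7, 2, 9]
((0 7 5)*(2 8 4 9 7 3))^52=(0 4)(2 7)(3 9)(5 8)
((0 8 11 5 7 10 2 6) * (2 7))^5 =(0 6 2 5 11 8)(7 10) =((0 8 11 5 2 6)(7 10))^5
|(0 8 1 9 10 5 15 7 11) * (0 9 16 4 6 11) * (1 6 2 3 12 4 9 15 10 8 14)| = 20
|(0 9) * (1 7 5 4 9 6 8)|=8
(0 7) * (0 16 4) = (0 7 16 4) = [7, 1, 2, 3, 0, 5, 6, 16, 8, 9, 10, 11, 12, 13, 14, 15, 4]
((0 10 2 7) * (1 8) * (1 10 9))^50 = (0 9 1 8 10 2 7) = ((0 9 1 8 10 2 7))^50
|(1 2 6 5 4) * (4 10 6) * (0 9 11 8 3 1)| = 24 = |(0 9 11 8 3 1 2 4)(5 10 6)|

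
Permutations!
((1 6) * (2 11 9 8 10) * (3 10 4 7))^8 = (11)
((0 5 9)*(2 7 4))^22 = (0 5 9)(2 7 4)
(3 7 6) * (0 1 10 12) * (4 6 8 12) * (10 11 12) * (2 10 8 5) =[1, 11, 10, 7, 6, 2, 3, 5, 8, 9, 4, 12, 0] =(0 1 11 12)(2 10 4 6 3 7 5)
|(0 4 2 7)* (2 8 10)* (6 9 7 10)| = |(0 4 8 6 9 7)(2 10)| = 6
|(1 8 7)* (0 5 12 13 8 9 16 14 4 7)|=|(0 5 12 13 8)(1 9 16 14 4 7)|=30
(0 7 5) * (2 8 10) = [7, 1, 8, 3, 4, 0, 6, 5, 10, 9, 2] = (0 7 5)(2 8 10)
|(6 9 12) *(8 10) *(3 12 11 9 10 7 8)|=|(3 12 6 10)(7 8)(9 11)|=4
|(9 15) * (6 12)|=2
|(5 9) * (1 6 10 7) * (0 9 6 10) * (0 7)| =7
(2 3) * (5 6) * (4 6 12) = (2 3)(4 6 5 12) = [0, 1, 3, 2, 6, 12, 5, 7, 8, 9, 10, 11, 4]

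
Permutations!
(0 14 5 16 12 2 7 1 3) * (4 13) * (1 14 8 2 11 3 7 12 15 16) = (0 8 2 12 11 3)(1 7 14 5)(4 13)(15 16) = [8, 7, 12, 0, 13, 1, 6, 14, 2, 9, 10, 3, 11, 4, 5, 16, 15]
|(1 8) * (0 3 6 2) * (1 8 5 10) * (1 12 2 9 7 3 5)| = |(0 5 10 12 2)(3 6 9 7)| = 20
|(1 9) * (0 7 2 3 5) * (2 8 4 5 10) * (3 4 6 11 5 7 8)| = |(0 8 6 11 5)(1 9)(2 4 7 3 10)| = 10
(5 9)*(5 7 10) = (5 9 7 10) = [0, 1, 2, 3, 4, 9, 6, 10, 8, 7, 5]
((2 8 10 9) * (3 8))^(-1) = (2 9 10 8 3)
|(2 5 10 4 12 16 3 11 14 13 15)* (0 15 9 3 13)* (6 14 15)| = |(0 6 14)(2 5 10 4 12 16 13 9 3 11 15)| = 33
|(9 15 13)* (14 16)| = 6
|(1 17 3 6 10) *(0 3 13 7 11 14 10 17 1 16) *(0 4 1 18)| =13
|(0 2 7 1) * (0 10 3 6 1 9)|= 4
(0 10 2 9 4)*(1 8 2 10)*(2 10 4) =(0 1 8 10 4)(2 9) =[1, 8, 9, 3, 0, 5, 6, 7, 10, 2, 4]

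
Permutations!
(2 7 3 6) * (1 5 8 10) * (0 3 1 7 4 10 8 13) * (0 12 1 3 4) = [4, 5, 0, 6, 10, 13, 2, 3, 8, 9, 7, 11, 1, 12] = (0 4 10 7 3 6 2)(1 5 13 12)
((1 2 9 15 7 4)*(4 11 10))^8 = ((1 2 9 15 7 11 10 4))^8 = (15)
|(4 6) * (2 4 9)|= |(2 4 6 9)|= 4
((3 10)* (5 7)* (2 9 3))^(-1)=(2 10 3 9)(5 7)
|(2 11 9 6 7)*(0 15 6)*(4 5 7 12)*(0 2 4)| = |(0 15 6 12)(2 11 9)(4 5 7)| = 12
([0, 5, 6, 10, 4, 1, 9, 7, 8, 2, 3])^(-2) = (10)(2 6 9)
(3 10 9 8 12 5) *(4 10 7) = (3 7 4 10 9 8 12 5) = [0, 1, 2, 7, 10, 3, 6, 4, 12, 8, 9, 11, 5]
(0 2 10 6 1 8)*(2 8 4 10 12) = (0 8)(1 4 10 6)(2 12) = [8, 4, 12, 3, 10, 5, 1, 7, 0, 9, 6, 11, 2]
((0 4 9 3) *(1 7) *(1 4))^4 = ((0 1 7 4 9 3))^4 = (0 9 7)(1 3 4)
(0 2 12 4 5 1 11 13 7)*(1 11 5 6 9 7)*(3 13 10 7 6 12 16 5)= [2, 3, 16, 13, 12, 11, 9, 0, 8, 6, 7, 10, 4, 1, 14, 15, 5]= (0 2 16 5 11 10 7)(1 3 13)(4 12)(6 9)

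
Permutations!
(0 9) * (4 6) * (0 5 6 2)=(0 9 5 6 4 2)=[9, 1, 0, 3, 2, 6, 4, 7, 8, 5]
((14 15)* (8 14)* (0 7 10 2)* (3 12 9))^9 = ((0 7 10 2)(3 12 9)(8 14 15))^9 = (15)(0 7 10 2)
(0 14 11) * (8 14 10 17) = (0 10 17 8 14 11) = [10, 1, 2, 3, 4, 5, 6, 7, 14, 9, 17, 0, 12, 13, 11, 15, 16, 8]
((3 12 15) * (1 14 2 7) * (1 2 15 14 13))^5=(1 13)(2 7)(3 12 14 15)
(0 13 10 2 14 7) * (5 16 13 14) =(0 14 7)(2 5 16 13 10) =[14, 1, 5, 3, 4, 16, 6, 0, 8, 9, 2, 11, 12, 10, 7, 15, 13]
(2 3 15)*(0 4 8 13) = (0 4 8 13)(2 3 15) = [4, 1, 3, 15, 8, 5, 6, 7, 13, 9, 10, 11, 12, 0, 14, 2]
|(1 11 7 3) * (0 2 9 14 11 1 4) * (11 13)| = |(0 2 9 14 13 11 7 3 4)| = 9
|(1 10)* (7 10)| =3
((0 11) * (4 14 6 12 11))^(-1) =(0 11 12 6 14 4)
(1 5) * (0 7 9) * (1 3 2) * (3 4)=(0 7 9)(1 5 4 3 2)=[7, 5, 1, 2, 3, 4, 6, 9, 8, 0]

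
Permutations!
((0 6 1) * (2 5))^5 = (0 1 6)(2 5)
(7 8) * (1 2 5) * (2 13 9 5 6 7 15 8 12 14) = (1 13 9 5)(2 6 7 12 14)(8 15) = [0, 13, 6, 3, 4, 1, 7, 12, 15, 5, 10, 11, 14, 9, 2, 8]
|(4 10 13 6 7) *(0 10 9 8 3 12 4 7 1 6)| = |(0 10 13)(1 6)(3 12 4 9 8)| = 30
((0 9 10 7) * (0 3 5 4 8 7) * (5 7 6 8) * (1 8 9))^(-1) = ((0 1 8 6 9 10)(3 7)(4 5))^(-1) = (0 10 9 6 8 1)(3 7)(4 5)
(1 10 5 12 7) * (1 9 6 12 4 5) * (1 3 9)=(1 10 3 9 6 12 7)(4 5)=[0, 10, 2, 9, 5, 4, 12, 1, 8, 6, 3, 11, 7]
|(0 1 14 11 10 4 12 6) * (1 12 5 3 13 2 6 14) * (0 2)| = 18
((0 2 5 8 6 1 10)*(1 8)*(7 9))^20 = (10)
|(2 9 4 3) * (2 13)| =5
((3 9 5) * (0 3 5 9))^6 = ((9)(0 3))^6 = (9)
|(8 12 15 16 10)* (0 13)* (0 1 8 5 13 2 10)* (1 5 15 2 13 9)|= |(0 13 5 9 1 8 12 2 10 15 16)|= 11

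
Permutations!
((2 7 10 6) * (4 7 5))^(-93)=(2 7)(4 6)(5 10)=((2 5 4 7 10 6))^(-93)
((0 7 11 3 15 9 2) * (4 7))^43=((0 4 7 11 3 15 9 2))^43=(0 11 9 4 3 2 7 15)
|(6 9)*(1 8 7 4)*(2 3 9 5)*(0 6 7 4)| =|(0 6 5 2 3 9 7)(1 8 4)| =21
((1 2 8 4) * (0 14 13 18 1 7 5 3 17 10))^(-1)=((0 14 13 18 1 2 8 4 7 5 3 17 10))^(-1)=(0 10 17 3 5 7 4 8 2 1 18 13 14)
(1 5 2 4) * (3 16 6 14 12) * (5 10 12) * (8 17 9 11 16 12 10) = [0, 8, 4, 12, 1, 2, 14, 7, 17, 11, 10, 16, 3, 13, 5, 15, 6, 9] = (1 8 17 9 11 16 6 14 5 2 4)(3 12)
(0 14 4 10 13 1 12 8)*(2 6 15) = (0 14 4 10 13 1 12 8)(2 6 15) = [14, 12, 6, 3, 10, 5, 15, 7, 0, 9, 13, 11, 8, 1, 4, 2]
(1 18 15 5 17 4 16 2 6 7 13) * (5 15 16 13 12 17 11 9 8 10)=[0, 18, 6, 3, 13, 11, 7, 12, 10, 8, 5, 9, 17, 1, 14, 15, 2, 4, 16]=(1 18 16 2 6 7 12 17 4 13)(5 11 9 8 10)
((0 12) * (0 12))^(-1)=(12)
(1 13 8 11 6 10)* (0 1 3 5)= (0 1 13 8 11 6 10 3 5)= [1, 13, 2, 5, 4, 0, 10, 7, 11, 9, 3, 6, 12, 8]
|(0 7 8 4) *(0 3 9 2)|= |(0 7 8 4 3 9 2)|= 7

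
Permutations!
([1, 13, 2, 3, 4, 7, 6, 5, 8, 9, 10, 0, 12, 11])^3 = (0 11 13 1)(5 7)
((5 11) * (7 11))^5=(5 11 7)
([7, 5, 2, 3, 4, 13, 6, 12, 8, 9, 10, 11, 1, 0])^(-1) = [13, 12, 2, 3, 4, 1, 6, 0, 8, 9, 10, 11, 7, 5]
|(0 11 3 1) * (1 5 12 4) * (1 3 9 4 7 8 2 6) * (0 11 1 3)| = 35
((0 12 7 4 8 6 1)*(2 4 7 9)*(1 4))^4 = (0 1 2 9 12)(4 8 6)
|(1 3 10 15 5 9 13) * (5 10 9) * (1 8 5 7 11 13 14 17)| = |(1 3 9 14 17)(5 7 11 13 8)(10 15)| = 10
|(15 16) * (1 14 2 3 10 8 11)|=14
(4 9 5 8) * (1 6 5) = (1 6 5 8 4 9) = [0, 6, 2, 3, 9, 8, 5, 7, 4, 1]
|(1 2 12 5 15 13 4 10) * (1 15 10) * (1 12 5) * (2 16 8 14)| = |(1 16 8 14 2 5 10 15 13 4 12)| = 11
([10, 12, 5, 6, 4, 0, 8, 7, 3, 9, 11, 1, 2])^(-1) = [5, 11, 12, 8, 4, 2, 3, 7, 6, 9, 0, 10, 1]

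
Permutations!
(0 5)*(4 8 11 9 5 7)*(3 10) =(0 7 4 8 11 9 5)(3 10) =[7, 1, 2, 10, 8, 0, 6, 4, 11, 5, 3, 9]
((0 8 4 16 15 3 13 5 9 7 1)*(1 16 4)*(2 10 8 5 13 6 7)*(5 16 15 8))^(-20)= ((0 16 8 1)(2 10 5 9)(3 6 7 15))^(-20)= (16)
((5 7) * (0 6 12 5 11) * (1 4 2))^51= ((0 6 12 5 7 11)(1 4 2))^51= (0 5)(6 7)(11 12)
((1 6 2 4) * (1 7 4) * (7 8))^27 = ((1 6 2)(4 8 7))^27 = (8)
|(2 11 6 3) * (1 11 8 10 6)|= |(1 11)(2 8 10 6 3)|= 10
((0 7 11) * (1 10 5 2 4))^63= ((0 7 11)(1 10 5 2 4))^63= (11)(1 2 10 4 5)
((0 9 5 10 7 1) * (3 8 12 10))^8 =(0 1 7 10 12 8 3 5 9)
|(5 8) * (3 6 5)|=4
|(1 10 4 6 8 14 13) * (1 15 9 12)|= |(1 10 4 6 8 14 13 15 9 12)|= 10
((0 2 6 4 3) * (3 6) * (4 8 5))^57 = ((0 2 3)(4 6 8 5))^57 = (4 6 8 5)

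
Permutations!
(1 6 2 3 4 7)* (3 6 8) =(1 8 3 4 7)(2 6) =[0, 8, 6, 4, 7, 5, 2, 1, 3]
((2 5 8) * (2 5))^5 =((5 8))^5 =(5 8)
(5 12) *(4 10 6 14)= (4 10 6 14)(5 12)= [0, 1, 2, 3, 10, 12, 14, 7, 8, 9, 6, 11, 5, 13, 4]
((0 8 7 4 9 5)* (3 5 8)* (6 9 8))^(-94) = ((0 3 5)(4 8 7)(6 9))^(-94) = (9)(0 5 3)(4 7 8)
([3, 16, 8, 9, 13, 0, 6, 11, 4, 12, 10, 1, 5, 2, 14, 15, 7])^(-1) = [5, 11, 13, 0, 8, 12, 6, 16, 2, 3, 10, 7, 9, 4, 14, 15, 1]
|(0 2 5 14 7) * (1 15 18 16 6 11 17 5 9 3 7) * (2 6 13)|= |(0 6 11 17 5 14 1 15 18 16 13 2 9 3 7)|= 15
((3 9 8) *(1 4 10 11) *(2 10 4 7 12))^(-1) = (1 11 10 2 12 7)(3 8 9)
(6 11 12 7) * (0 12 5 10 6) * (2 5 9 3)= (0 12 7)(2 5 10 6 11 9 3)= [12, 1, 5, 2, 4, 10, 11, 0, 8, 3, 6, 9, 7]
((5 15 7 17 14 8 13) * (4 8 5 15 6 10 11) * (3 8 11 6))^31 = ((3 8 13 15 7 17 14 5)(4 11)(6 10))^31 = (3 5 14 17 7 15 13 8)(4 11)(6 10)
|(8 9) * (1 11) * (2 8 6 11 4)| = |(1 4 2 8 9 6 11)| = 7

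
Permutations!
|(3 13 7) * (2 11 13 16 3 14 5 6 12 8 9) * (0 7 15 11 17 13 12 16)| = 56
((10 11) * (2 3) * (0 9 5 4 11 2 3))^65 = ((0 9 5 4 11 10 2))^65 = (0 5 11 2 9 4 10)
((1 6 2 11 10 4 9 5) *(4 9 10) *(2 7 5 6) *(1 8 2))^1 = ((2 11 4 10 9 6 7 5 8))^1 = (2 11 4 10 9 6 7 5 8)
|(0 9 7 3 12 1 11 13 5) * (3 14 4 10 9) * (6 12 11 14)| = |(0 3 11 13 5)(1 14 4 10 9 7 6 12)| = 40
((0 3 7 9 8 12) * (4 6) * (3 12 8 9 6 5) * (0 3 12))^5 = ((3 7 6 4 5 12))^5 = (3 12 5 4 6 7)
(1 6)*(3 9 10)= [0, 6, 2, 9, 4, 5, 1, 7, 8, 10, 3]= (1 6)(3 9 10)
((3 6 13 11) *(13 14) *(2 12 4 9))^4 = (3 11 13 14 6)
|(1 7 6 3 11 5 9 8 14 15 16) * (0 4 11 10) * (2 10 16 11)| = 60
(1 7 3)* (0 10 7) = (0 10 7 3 1) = [10, 0, 2, 1, 4, 5, 6, 3, 8, 9, 7]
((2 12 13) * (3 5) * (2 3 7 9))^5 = (2 7 3 12 9 5 13)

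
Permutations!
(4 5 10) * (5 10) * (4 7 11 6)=[0, 1, 2, 3, 10, 5, 4, 11, 8, 9, 7, 6]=(4 10 7 11 6)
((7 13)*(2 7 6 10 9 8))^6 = (2 8 9 10 6 13 7)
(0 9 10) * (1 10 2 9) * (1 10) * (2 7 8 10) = [2, 1, 9, 3, 4, 5, 6, 8, 10, 7, 0] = (0 2 9 7 8 10)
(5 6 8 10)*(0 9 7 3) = (0 9 7 3)(5 6 8 10) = [9, 1, 2, 0, 4, 6, 8, 3, 10, 7, 5]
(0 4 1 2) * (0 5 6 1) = (0 4)(1 2 5 6) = [4, 2, 5, 3, 0, 6, 1]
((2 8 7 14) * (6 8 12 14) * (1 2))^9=((1 2 12 14)(6 8 7))^9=(1 2 12 14)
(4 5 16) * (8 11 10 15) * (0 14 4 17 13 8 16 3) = (0 14 4 5 3)(8 11 10 15 16 17 13) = [14, 1, 2, 0, 5, 3, 6, 7, 11, 9, 15, 10, 12, 8, 4, 16, 17, 13]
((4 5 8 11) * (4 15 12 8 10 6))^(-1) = ((4 5 10 6)(8 11 15 12))^(-1) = (4 6 10 5)(8 12 15 11)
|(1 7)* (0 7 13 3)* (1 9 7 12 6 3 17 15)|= 4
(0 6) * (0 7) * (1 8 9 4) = (0 6 7)(1 8 9 4) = [6, 8, 2, 3, 1, 5, 7, 0, 9, 4]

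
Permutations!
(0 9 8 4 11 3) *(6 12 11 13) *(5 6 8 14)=(0 9 14 5 6 12 11 3)(4 13 8)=[9, 1, 2, 0, 13, 6, 12, 7, 4, 14, 10, 3, 11, 8, 5]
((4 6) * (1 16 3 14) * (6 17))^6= (17)(1 3)(14 16)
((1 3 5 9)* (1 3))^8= ((3 5 9))^8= (3 9 5)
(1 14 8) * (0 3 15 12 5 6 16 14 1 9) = [3, 1, 2, 15, 4, 6, 16, 7, 9, 0, 10, 11, 5, 13, 8, 12, 14] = (0 3 15 12 5 6 16 14 8 9)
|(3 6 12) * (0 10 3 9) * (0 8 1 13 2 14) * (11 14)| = 12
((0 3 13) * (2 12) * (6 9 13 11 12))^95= (0 13 9 6 2 12 11 3)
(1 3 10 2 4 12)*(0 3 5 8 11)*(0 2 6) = (0 3 10 6)(1 5 8 11 2 4 12) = [3, 5, 4, 10, 12, 8, 0, 7, 11, 9, 6, 2, 1]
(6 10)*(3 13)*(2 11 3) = (2 11 3 13)(6 10) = [0, 1, 11, 13, 4, 5, 10, 7, 8, 9, 6, 3, 12, 2]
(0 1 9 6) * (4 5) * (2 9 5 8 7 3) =(0 1 5 4 8 7 3 2 9 6) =[1, 5, 9, 2, 8, 4, 0, 3, 7, 6]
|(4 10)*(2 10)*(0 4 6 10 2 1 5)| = 4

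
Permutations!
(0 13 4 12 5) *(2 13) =(0 2 13 4 12 5) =[2, 1, 13, 3, 12, 0, 6, 7, 8, 9, 10, 11, 5, 4]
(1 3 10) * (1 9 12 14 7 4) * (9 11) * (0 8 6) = (0 8 6)(1 3 10 11 9 12 14 7 4) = [8, 3, 2, 10, 1, 5, 0, 4, 6, 12, 11, 9, 14, 13, 7]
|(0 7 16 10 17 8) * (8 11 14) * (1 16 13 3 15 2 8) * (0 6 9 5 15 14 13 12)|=24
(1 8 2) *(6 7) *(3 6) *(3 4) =[0, 8, 1, 6, 3, 5, 7, 4, 2] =(1 8 2)(3 6 7 4)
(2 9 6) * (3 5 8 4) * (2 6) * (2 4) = (2 9 4 3 5 8) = [0, 1, 9, 5, 3, 8, 6, 7, 2, 4]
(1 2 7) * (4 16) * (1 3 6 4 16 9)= (16)(1 2 7 3 6 4 9)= [0, 2, 7, 6, 9, 5, 4, 3, 8, 1, 10, 11, 12, 13, 14, 15, 16]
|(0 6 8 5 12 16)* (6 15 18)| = |(0 15 18 6 8 5 12 16)| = 8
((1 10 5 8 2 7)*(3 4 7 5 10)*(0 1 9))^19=(10)(0 1 3 4 7 9)(2 5 8)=((10)(0 1 3 4 7 9)(2 5 8))^19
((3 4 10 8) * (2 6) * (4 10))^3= (10)(2 6)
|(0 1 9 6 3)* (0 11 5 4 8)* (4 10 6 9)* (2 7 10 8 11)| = 30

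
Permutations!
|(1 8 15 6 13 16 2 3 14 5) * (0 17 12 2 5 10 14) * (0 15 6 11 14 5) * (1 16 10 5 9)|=|(0 17 12 2 3 15 11 14 5 16)(1 8 6 13 10 9)|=30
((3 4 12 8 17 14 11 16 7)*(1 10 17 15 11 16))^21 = (1 8 3 14)(4 16 10 15)(7 17 11 12)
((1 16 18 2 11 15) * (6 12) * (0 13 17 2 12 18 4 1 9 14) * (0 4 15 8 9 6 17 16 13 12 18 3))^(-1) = ((18)(0 12 17 2 11 8 9 14 4 1 13 16 15 6 3))^(-1) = (18)(0 3 6 15 16 13 1 4 14 9 8 11 2 17 12)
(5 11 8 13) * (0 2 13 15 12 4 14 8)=(0 2 13 5 11)(4 14 8 15 12)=[2, 1, 13, 3, 14, 11, 6, 7, 15, 9, 10, 0, 4, 5, 8, 12]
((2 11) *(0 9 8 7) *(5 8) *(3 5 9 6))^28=((0 6 3 5 8 7)(2 11))^28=(11)(0 8 3)(5 6 7)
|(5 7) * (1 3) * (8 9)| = |(1 3)(5 7)(8 9)| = 2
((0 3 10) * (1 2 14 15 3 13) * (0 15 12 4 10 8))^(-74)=(0 2 4 3 13 14 10 8 1 12 15)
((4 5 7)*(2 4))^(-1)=((2 4 5 7))^(-1)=(2 7 5 4)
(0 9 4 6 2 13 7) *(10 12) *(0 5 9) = (2 13 7 5 9 4 6)(10 12) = [0, 1, 13, 3, 6, 9, 2, 5, 8, 4, 12, 11, 10, 7]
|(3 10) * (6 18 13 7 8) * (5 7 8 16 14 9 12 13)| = |(3 10)(5 7 16 14 9 12 13 8 6 18)| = 10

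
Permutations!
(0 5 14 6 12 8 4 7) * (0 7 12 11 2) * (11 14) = (0 5 11 2)(4 12 8)(6 14) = [5, 1, 0, 3, 12, 11, 14, 7, 4, 9, 10, 2, 8, 13, 6]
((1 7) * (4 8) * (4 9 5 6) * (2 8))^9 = ((1 7)(2 8 9 5 6 4))^9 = (1 7)(2 5)(4 9)(6 8)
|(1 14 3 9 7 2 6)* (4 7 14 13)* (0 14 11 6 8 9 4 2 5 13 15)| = 14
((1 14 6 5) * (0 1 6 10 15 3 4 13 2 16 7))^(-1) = (0 7 16 2 13 4 3 15 10 14 1)(5 6)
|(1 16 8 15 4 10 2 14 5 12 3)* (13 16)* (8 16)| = 11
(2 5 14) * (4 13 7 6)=(2 5 14)(4 13 7 6)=[0, 1, 5, 3, 13, 14, 4, 6, 8, 9, 10, 11, 12, 7, 2]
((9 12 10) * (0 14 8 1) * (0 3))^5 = (14)(9 10 12)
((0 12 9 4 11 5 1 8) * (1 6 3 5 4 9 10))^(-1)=(0 8 1 10 12)(3 6 5)(4 11)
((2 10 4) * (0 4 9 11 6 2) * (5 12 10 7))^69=(0 4)(2 9 5 6 10 7 11 12)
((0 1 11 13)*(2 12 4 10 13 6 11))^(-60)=((0 1 2 12 4 10 13)(6 11))^(-60)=(0 12 13 2 10 1 4)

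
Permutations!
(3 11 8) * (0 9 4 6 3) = [9, 1, 2, 11, 6, 5, 3, 7, 0, 4, 10, 8] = (0 9 4 6 3 11 8)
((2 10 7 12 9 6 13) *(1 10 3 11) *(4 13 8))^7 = ((1 10 7 12 9 6 8 4 13 2 3 11))^7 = (1 4 7 2 9 11 8 10 13 12 3 6)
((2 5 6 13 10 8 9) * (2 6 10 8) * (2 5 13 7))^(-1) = (2 7 6 9 8 13)(5 10)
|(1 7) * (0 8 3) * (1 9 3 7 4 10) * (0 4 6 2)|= 10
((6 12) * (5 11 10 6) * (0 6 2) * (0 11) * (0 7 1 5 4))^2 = ((0 6 12 4)(1 5 7)(2 11 10))^2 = (0 12)(1 7 5)(2 10 11)(4 6)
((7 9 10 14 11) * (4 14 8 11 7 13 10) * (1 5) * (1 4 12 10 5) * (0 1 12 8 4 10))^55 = ((0 1 12)(4 14 7 9 8 11 13 5 10))^55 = (0 1 12)(4 14 7 9 8 11 13 5 10)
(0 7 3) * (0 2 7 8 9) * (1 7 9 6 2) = (0 8 6 2 9)(1 7 3) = [8, 7, 9, 1, 4, 5, 2, 3, 6, 0]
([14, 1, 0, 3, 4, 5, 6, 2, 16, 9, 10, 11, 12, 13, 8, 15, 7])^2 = (0 8 7)(2 14 16)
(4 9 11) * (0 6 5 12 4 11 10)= [6, 1, 2, 3, 9, 12, 5, 7, 8, 10, 0, 11, 4]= (0 6 5 12 4 9 10)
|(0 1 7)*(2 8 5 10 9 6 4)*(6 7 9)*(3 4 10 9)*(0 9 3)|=|(0 1)(2 8 5 3 4)(6 10)(7 9)|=10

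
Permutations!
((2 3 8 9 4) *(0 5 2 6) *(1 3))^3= ((0 5 2 1 3 8 9 4 6))^3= (0 1 9)(2 8 6)(3 4 5)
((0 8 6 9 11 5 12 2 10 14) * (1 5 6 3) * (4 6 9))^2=(0 3 5 2 14 8 1 12 10)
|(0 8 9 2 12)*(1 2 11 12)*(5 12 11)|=10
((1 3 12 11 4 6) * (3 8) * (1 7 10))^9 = (12)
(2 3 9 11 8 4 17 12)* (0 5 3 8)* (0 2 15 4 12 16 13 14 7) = (0 5 3 9 11 2 8 12 15 4 17 16 13 14 7) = [5, 1, 8, 9, 17, 3, 6, 0, 12, 11, 10, 2, 15, 14, 7, 4, 13, 16]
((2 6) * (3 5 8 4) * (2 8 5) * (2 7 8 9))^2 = ((2 6 9)(3 7 8 4))^2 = (2 9 6)(3 8)(4 7)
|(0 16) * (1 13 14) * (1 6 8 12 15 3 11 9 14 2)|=24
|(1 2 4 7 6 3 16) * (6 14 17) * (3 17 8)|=8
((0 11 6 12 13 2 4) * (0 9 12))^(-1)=(0 6 11)(2 13 12 9 4)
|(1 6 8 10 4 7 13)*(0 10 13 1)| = 8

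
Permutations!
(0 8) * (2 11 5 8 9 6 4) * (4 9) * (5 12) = (0 4 2 11 12 5 8)(6 9) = [4, 1, 11, 3, 2, 8, 9, 7, 0, 6, 10, 12, 5]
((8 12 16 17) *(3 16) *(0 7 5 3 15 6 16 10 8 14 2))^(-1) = ((0 7 5 3 10 8 12 15 6 16 17 14 2))^(-1) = (0 2 14 17 16 6 15 12 8 10 3 5 7)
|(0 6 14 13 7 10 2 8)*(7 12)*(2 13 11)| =12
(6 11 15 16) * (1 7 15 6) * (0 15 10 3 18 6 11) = (0 15 16 1 7 10 3 18 6) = [15, 7, 2, 18, 4, 5, 0, 10, 8, 9, 3, 11, 12, 13, 14, 16, 1, 17, 6]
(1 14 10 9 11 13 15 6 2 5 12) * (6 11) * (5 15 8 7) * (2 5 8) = (1 14 10 9 6 5 12)(2 15 11 13)(7 8) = [0, 14, 15, 3, 4, 12, 5, 8, 7, 6, 9, 13, 1, 2, 10, 11]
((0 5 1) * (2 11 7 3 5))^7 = ((0 2 11 7 3 5 1))^7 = (11)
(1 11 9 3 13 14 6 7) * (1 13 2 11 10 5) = (1 10 5)(2 11 9 3)(6 7 13 14) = [0, 10, 11, 2, 4, 1, 7, 13, 8, 3, 5, 9, 12, 14, 6]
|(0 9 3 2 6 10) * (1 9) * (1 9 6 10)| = |(0 9 3 2 10)(1 6)| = 10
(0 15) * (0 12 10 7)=[15, 1, 2, 3, 4, 5, 6, 0, 8, 9, 7, 11, 10, 13, 14, 12]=(0 15 12 10 7)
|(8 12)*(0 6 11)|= |(0 6 11)(8 12)|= 6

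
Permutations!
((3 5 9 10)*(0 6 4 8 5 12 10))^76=((0 6 4 8 5 9)(3 12 10))^76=(0 5 4)(3 12 10)(6 9 8)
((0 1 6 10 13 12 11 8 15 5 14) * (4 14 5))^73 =((0 1 6 10 13 12 11 8 15 4 14))^73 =(0 8 10 14 11 6 4 12 1 15 13)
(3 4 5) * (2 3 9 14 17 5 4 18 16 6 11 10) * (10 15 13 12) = (2 3 18 16 6 11 15 13 12 10)(5 9 14 17) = [0, 1, 3, 18, 4, 9, 11, 7, 8, 14, 2, 15, 10, 12, 17, 13, 6, 5, 16]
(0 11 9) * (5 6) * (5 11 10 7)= (0 10 7 5 6 11 9)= [10, 1, 2, 3, 4, 6, 11, 5, 8, 0, 7, 9]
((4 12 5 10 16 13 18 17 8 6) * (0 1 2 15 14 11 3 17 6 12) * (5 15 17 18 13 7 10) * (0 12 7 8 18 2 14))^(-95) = (0 1 14 11 3 2 17 18 6 4 12 15)(7 10 16 8)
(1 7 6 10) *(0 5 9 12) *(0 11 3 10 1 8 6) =(0 5 9 12 11 3 10 8 6 1 7) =[5, 7, 2, 10, 4, 9, 1, 0, 6, 12, 8, 3, 11]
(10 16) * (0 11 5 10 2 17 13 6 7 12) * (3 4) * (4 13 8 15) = (0 11 5 10 16 2 17 8 15 4 3 13 6 7 12) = [11, 1, 17, 13, 3, 10, 7, 12, 15, 9, 16, 5, 0, 6, 14, 4, 2, 8]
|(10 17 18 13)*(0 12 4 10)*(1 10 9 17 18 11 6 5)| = 12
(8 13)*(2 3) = (2 3)(8 13) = [0, 1, 3, 2, 4, 5, 6, 7, 13, 9, 10, 11, 12, 8]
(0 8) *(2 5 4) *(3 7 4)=(0 8)(2 5 3 7 4)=[8, 1, 5, 7, 2, 3, 6, 4, 0]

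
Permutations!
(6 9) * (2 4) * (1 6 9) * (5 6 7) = (9)(1 7 5 6)(2 4) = [0, 7, 4, 3, 2, 6, 1, 5, 8, 9]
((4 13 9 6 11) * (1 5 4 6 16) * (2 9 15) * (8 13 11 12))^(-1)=(1 16 9 2 15 13 8 12 6 11 4 5)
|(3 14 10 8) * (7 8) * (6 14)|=6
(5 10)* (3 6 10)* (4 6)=(3 4 6 10 5)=[0, 1, 2, 4, 6, 3, 10, 7, 8, 9, 5]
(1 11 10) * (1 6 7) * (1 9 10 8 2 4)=(1 11 8 2 4)(6 7 9 10)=[0, 11, 4, 3, 1, 5, 7, 9, 2, 10, 6, 8]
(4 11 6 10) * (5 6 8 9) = (4 11 8 9 5 6 10) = [0, 1, 2, 3, 11, 6, 10, 7, 9, 5, 4, 8]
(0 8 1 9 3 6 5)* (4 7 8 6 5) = [6, 9, 2, 5, 7, 0, 4, 8, 1, 3] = (0 6 4 7 8 1 9 3 5)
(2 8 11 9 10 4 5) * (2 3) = [0, 1, 8, 2, 5, 3, 6, 7, 11, 10, 4, 9] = (2 8 11 9 10 4 5 3)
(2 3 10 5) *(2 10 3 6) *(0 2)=[2, 1, 6, 3, 4, 10, 0, 7, 8, 9, 5]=(0 2 6)(5 10)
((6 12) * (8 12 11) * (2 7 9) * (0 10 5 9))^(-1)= (0 7 2 9 5 10)(6 12 8 11)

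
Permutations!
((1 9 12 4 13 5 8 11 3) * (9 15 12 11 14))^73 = (1 14 4 3 8 12 11 5 15 9 13)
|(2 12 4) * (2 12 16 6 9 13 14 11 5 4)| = |(2 16 6 9 13 14 11 5 4 12)| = 10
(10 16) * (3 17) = [0, 1, 2, 17, 4, 5, 6, 7, 8, 9, 16, 11, 12, 13, 14, 15, 10, 3] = (3 17)(10 16)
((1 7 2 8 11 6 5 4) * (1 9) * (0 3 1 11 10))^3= (0 7 10 1 8 3 2)(4 6 9 5 11)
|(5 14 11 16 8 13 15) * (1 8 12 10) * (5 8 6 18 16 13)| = |(1 6 18 16 12 10)(5 14 11 13 15 8)| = 6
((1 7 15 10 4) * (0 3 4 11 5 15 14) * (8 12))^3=((0 3 4 1 7 14)(5 15 10 11)(8 12))^3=(0 1)(3 7)(4 14)(5 11 10 15)(8 12)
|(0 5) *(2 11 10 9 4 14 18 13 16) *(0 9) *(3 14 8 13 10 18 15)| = |(0 5 9 4 8 13 16 2 11 18 10)(3 14 15)| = 33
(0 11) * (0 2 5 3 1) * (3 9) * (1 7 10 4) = [11, 0, 5, 7, 1, 9, 6, 10, 8, 3, 4, 2] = (0 11 2 5 9 3 7 10 4 1)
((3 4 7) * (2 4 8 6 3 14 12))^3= (2 14 4 12 7)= ((2 4 7 14 12)(3 8 6))^3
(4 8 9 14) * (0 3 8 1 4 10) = (0 3 8 9 14 10)(1 4) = [3, 4, 2, 8, 1, 5, 6, 7, 9, 14, 0, 11, 12, 13, 10]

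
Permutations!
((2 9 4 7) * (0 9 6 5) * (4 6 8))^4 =(9)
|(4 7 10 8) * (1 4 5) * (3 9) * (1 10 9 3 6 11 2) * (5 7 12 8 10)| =9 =|(1 4 12 8 7 9 6 11 2)|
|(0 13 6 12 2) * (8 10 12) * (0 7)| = 8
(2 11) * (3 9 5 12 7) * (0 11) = (0 11 2)(3 9 5 12 7) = [11, 1, 0, 9, 4, 12, 6, 3, 8, 5, 10, 2, 7]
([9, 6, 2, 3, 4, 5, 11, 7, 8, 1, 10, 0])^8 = (0 6 9 11 1)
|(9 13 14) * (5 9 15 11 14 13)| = |(5 9)(11 14 15)| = 6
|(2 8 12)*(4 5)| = 6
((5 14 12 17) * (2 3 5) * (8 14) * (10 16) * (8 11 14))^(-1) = (2 17 12 14 11 5 3)(10 16)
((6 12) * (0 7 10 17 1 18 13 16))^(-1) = (0 16 13 18 1 17 10 7)(6 12)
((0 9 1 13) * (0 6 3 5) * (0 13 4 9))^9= ((1 4 9)(3 5 13 6))^9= (3 5 13 6)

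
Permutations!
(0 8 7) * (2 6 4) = (0 8 7)(2 6 4) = [8, 1, 6, 3, 2, 5, 4, 0, 7]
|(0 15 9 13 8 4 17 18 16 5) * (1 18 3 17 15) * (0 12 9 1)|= 10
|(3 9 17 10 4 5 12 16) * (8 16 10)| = |(3 9 17 8 16)(4 5 12 10)| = 20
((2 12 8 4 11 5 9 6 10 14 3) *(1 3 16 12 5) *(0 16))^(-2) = (0 10 9 2 1 4 12)(3 11 8 16 14 6 5)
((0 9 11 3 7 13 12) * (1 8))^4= ((0 9 11 3 7 13 12)(1 8))^4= (0 7 9 13 11 12 3)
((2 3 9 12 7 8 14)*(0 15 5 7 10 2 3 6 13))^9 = (0 10 14 15 2 3 5 6 9 7 13 12 8)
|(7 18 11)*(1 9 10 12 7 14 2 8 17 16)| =12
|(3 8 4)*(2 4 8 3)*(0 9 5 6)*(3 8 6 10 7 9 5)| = 8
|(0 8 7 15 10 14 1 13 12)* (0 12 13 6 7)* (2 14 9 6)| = 30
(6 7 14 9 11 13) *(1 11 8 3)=[0, 11, 2, 1, 4, 5, 7, 14, 3, 8, 10, 13, 12, 6, 9]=(1 11 13 6 7 14 9 8 3)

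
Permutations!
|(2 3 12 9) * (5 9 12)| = |(12)(2 3 5 9)| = 4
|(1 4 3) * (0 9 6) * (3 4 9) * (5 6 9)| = 5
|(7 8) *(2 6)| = 2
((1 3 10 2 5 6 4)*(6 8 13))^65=((1 3 10 2 5 8 13 6 4))^65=(1 10 5 13 4 3 2 8 6)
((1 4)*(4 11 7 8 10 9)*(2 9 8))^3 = (1 2)(4 7)(8 10)(9 11) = ((1 11 7 2 9 4)(8 10))^3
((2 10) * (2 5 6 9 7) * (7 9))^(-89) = ((2 10 5 6 7))^(-89) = (2 10 5 6 7)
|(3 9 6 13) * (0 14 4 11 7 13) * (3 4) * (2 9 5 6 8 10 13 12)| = 45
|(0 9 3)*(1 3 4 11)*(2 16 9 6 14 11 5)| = 30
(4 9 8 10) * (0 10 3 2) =(0 10 4 9 8 3 2) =[10, 1, 0, 2, 9, 5, 6, 7, 3, 8, 4]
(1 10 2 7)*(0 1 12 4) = (0 1 10 2 7 12 4) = [1, 10, 7, 3, 0, 5, 6, 12, 8, 9, 2, 11, 4]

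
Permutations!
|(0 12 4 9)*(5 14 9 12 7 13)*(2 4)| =6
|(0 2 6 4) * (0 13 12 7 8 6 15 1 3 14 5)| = 42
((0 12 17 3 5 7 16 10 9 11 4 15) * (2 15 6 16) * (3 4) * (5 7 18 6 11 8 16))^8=(0 15 2 7 3 11 4 17 12)(5 6 18)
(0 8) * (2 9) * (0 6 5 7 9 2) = (0 8 6 5 7 9) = [8, 1, 2, 3, 4, 7, 5, 9, 6, 0]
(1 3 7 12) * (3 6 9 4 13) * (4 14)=(1 6 9 14 4 13 3 7 12)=[0, 6, 2, 7, 13, 5, 9, 12, 8, 14, 10, 11, 1, 3, 4]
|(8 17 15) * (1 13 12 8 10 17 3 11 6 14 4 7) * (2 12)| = 33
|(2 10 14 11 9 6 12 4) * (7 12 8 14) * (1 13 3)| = 15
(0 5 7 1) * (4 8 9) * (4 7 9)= (0 5 9 7 1)(4 8)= [5, 0, 2, 3, 8, 9, 6, 1, 4, 7]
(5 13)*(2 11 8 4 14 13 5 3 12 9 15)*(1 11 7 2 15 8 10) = (15)(1 11 10)(2 7)(3 12 9 8 4 14 13) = [0, 11, 7, 12, 14, 5, 6, 2, 4, 8, 1, 10, 9, 3, 13, 15]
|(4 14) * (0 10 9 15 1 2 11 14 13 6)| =11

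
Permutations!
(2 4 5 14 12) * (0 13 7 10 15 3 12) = (0 13 7 10 15 3 12 2 4 5 14) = [13, 1, 4, 12, 5, 14, 6, 10, 8, 9, 15, 11, 2, 7, 0, 3]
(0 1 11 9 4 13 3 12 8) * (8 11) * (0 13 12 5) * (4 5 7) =[1, 8, 2, 7, 12, 0, 6, 4, 13, 5, 10, 9, 11, 3] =(0 1 8 13 3 7 4 12 11 9 5)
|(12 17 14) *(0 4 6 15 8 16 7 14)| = 10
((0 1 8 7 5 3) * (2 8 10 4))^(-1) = (0 3 5 7 8 2 4 10 1)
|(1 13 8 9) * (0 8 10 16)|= 7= |(0 8 9 1 13 10 16)|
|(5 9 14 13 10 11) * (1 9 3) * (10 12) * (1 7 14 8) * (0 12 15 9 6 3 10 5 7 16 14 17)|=|(0 12 5 10 11 7 17)(1 6 3 16 14 13 15 9 8)|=63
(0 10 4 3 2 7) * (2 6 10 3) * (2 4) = [3, 1, 7, 6, 4, 5, 10, 0, 8, 9, 2] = (0 3 6 10 2 7)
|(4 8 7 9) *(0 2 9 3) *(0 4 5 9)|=4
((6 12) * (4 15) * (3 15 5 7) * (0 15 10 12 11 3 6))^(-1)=(0 12 10 3 11 6 7 5 4 15)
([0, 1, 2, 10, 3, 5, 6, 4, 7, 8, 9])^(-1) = [0, 1, 2, 4, 7, 5, 6, 8, 9, 10, 3]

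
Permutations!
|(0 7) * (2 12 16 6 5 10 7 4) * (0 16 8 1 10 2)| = 18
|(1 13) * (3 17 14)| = 6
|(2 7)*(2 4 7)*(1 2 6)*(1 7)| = |(1 2 6 7 4)| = 5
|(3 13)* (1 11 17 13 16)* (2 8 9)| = 6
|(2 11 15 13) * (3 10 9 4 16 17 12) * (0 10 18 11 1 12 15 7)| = |(0 10 9 4 16 17 15 13 2 1 12 3 18 11 7)| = 15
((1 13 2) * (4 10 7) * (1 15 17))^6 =((1 13 2 15 17)(4 10 7))^6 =(1 13 2 15 17)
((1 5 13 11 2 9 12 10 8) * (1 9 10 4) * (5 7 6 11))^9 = ((1 7 6 11 2 10 8 9 12 4)(5 13))^9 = (1 4 12 9 8 10 2 11 6 7)(5 13)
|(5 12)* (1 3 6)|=6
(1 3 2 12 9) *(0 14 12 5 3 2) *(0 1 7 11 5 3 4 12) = (0 14)(1 2 3)(4 12 9 7 11 5) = [14, 2, 3, 1, 12, 4, 6, 11, 8, 7, 10, 5, 9, 13, 0]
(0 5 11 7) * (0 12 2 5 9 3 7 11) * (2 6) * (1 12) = (0 9 3 7 1 12 6 2 5) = [9, 12, 5, 7, 4, 0, 2, 1, 8, 3, 10, 11, 6]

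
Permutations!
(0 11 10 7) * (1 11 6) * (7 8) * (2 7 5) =(0 6 1 11 10 8 5 2 7) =[6, 11, 7, 3, 4, 2, 1, 0, 5, 9, 8, 10]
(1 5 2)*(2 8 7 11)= (1 5 8 7 11 2)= [0, 5, 1, 3, 4, 8, 6, 11, 7, 9, 10, 2]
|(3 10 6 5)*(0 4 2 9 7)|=|(0 4 2 9 7)(3 10 6 5)|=20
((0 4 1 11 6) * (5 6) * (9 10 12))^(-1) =(0 6 5 11 1 4)(9 12 10)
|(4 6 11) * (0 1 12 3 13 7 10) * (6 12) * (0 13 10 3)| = |(0 1 6 11 4 12)(3 10 13 7)| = 12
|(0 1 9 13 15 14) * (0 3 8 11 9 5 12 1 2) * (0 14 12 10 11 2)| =8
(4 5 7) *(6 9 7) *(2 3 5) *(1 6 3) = (1 6 9 7 4 2)(3 5) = [0, 6, 1, 5, 2, 3, 9, 4, 8, 7]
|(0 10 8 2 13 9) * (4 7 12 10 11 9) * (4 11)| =10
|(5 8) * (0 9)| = 2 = |(0 9)(5 8)|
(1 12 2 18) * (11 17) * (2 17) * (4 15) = [0, 12, 18, 3, 15, 5, 6, 7, 8, 9, 10, 2, 17, 13, 14, 4, 16, 11, 1] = (1 12 17 11 2 18)(4 15)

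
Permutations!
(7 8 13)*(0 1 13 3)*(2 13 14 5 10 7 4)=[1, 14, 13, 0, 2, 10, 6, 8, 3, 9, 7, 11, 12, 4, 5]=(0 1 14 5 10 7 8 3)(2 13 4)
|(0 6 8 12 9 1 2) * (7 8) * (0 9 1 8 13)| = 20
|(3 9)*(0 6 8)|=6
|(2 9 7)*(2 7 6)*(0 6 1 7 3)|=7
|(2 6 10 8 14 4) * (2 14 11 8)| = 6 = |(2 6 10)(4 14)(8 11)|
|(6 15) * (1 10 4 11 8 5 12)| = |(1 10 4 11 8 5 12)(6 15)| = 14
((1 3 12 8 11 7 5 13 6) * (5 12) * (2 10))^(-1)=(1 6 13 5 3)(2 10)(7 11 8 12)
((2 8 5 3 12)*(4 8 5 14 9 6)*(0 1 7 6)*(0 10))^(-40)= (0 8 1 14 7 9 6 10 4)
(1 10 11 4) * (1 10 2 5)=(1 2 5)(4 10 11)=[0, 2, 5, 3, 10, 1, 6, 7, 8, 9, 11, 4]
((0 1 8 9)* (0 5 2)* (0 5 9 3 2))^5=((9)(0 1 8 3 2 5))^5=(9)(0 5 2 3 8 1)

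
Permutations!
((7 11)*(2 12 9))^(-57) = (12)(7 11)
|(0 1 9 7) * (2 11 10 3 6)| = 20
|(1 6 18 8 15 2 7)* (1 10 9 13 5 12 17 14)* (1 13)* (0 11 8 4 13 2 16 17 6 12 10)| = 9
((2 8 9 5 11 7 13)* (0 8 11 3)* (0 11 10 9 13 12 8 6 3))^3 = ((0 6 3 11 7 12 8 13 2 10 9 5))^3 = (0 11 8 10)(2 5 3 12)(6 7 13 9)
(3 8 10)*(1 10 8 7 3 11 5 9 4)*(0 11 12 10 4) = (0 11 5 9)(1 4)(3 7)(10 12) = [11, 4, 2, 7, 1, 9, 6, 3, 8, 0, 12, 5, 10]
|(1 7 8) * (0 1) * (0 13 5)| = |(0 1 7 8 13 5)| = 6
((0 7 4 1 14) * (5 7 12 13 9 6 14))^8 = (0 13 6)(9 14 12)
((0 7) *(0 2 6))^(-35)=(0 7 2 6)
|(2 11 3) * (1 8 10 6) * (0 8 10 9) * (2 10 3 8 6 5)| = |(0 6 1 3 10 5 2 11 8 9)| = 10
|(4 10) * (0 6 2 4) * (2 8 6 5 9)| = 6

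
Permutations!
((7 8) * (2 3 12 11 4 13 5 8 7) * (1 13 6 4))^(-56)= (13)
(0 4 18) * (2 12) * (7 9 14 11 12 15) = [4, 1, 15, 3, 18, 5, 6, 9, 8, 14, 10, 12, 2, 13, 11, 7, 16, 17, 0] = (0 4 18)(2 15 7 9 14 11 12)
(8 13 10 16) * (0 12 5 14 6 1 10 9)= [12, 10, 2, 3, 4, 14, 1, 7, 13, 0, 16, 11, 5, 9, 6, 15, 8]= (0 12 5 14 6 1 10 16 8 13 9)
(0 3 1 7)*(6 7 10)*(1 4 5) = [3, 10, 2, 4, 5, 1, 7, 0, 8, 9, 6] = (0 3 4 5 1 10 6 7)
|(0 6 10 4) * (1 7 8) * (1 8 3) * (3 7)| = |(0 6 10 4)(1 3)| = 4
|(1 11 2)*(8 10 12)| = |(1 11 2)(8 10 12)| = 3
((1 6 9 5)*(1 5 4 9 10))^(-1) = (1 10 6)(4 9)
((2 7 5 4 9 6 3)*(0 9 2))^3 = (0 3 6 9)(2 4 5 7) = ((0 9 6 3)(2 7 5 4))^3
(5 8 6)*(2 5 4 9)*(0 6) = [6, 1, 5, 3, 9, 8, 4, 7, 0, 2] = (0 6 4 9 2 5 8)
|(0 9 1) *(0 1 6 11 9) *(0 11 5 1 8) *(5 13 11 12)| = |(0 12 5 1 8)(6 13 11 9)| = 20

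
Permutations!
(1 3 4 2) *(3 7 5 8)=(1 7 5 8 3 4 2)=[0, 7, 1, 4, 2, 8, 6, 5, 3]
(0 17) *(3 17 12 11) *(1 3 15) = [12, 3, 2, 17, 4, 5, 6, 7, 8, 9, 10, 15, 11, 13, 14, 1, 16, 0] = (0 12 11 15 1 3 17)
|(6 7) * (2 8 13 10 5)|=10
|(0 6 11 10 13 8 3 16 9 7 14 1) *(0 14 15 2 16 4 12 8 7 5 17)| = 12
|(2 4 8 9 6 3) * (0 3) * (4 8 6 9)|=6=|(9)(0 3 2 8 4 6)|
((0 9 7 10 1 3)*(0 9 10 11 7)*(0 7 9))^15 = ((0 10 1 3)(7 11 9))^15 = (11)(0 3 1 10)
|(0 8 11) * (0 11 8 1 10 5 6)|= 5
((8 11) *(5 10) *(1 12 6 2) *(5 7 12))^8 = (1 5 10 7 12 6 2)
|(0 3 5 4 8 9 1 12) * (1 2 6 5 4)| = 10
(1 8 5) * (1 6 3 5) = (1 8)(3 5 6) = [0, 8, 2, 5, 4, 6, 3, 7, 1]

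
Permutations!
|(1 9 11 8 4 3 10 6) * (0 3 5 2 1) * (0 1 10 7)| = 9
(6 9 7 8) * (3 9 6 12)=(3 9 7 8 12)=[0, 1, 2, 9, 4, 5, 6, 8, 12, 7, 10, 11, 3]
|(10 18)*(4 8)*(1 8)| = 6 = |(1 8 4)(10 18)|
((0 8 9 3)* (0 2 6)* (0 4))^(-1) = ((0 8 9 3 2 6 4))^(-1) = (0 4 6 2 3 9 8)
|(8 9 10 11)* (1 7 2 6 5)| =|(1 7 2 6 5)(8 9 10 11)| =20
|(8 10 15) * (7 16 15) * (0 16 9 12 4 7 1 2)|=|(0 16 15 8 10 1 2)(4 7 9 12)|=28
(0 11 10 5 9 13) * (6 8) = (0 11 10 5 9 13)(6 8) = [11, 1, 2, 3, 4, 9, 8, 7, 6, 13, 5, 10, 12, 0]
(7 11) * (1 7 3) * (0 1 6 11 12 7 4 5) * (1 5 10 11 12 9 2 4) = (0 5)(2 4 10 11 3 6 12 7 9) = [5, 1, 4, 6, 10, 0, 12, 9, 8, 2, 11, 3, 7]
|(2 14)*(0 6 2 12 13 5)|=7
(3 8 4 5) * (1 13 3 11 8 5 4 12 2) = (1 13 3 5 11 8 12 2) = [0, 13, 1, 5, 4, 11, 6, 7, 12, 9, 10, 8, 2, 3]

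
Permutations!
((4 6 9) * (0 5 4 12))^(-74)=((0 5 4 6 9 12))^(-74)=(0 9 4)(5 12 6)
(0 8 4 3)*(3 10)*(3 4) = [8, 1, 2, 0, 10, 5, 6, 7, 3, 9, 4] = (0 8 3)(4 10)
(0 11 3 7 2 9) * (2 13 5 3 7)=(0 11 7 13 5 3 2 9)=[11, 1, 9, 2, 4, 3, 6, 13, 8, 0, 10, 7, 12, 5]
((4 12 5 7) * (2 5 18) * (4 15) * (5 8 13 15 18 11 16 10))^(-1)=(2 18 7 5 10 16 11 12 4 15 13 8)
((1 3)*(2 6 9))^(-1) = (1 3)(2 9 6) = ((1 3)(2 6 9))^(-1)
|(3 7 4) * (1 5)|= |(1 5)(3 7 4)|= 6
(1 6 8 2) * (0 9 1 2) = (0 9 1 6 8) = [9, 6, 2, 3, 4, 5, 8, 7, 0, 1]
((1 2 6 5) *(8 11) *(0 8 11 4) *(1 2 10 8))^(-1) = ((11)(0 1 10 8 4)(2 6 5))^(-1) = (11)(0 4 8 10 1)(2 5 6)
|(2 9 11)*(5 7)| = |(2 9 11)(5 7)| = 6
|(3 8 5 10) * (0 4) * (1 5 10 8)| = |(0 4)(1 5 8 10 3)| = 10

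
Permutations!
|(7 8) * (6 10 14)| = |(6 10 14)(7 8)| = 6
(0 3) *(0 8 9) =(0 3 8 9) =[3, 1, 2, 8, 4, 5, 6, 7, 9, 0]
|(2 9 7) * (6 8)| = 6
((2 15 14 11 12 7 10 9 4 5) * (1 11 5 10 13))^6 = ((1 11 12 7 13)(2 15 14 5)(4 10 9))^6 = (1 11 12 7 13)(2 14)(5 15)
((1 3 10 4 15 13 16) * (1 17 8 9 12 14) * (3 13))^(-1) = (1 14 12 9 8 17 16 13)(3 15 4 10)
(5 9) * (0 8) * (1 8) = (0 1 8)(5 9) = [1, 8, 2, 3, 4, 9, 6, 7, 0, 5]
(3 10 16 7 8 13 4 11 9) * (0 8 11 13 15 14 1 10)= (0 8 15 14 1 10 16 7 11 9 3)(4 13)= [8, 10, 2, 0, 13, 5, 6, 11, 15, 3, 16, 9, 12, 4, 1, 14, 7]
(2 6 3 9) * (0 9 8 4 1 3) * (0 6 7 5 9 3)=(0 3 8 4 1)(2 7 5 9)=[3, 0, 7, 8, 1, 9, 6, 5, 4, 2]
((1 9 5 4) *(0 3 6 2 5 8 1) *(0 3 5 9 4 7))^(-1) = ((0 5 7)(1 4 3 6 2 9 8))^(-1) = (0 7 5)(1 8 9 2 6 3 4)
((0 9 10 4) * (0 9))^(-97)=((4 9 10))^(-97)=(4 10 9)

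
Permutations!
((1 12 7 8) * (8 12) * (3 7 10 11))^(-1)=((1 8)(3 7 12 10 11))^(-1)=(1 8)(3 11 10 12 7)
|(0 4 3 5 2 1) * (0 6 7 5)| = 15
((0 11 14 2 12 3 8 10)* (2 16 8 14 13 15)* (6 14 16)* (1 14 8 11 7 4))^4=(0 14)(1 10)(2 11 12 13 3 15 16)(4 8)(6 7)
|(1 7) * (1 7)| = |(7)| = 1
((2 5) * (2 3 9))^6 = ((2 5 3 9))^6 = (2 3)(5 9)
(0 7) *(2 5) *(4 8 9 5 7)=[4, 1, 7, 3, 8, 2, 6, 0, 9, 5]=(0 4 8 9 5 2 7)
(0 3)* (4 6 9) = (0 3)(4 6 9) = [3, 1, 2, 0, 6, 5, 9, 7, 8, 4]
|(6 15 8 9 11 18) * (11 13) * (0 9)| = 8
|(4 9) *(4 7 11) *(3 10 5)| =12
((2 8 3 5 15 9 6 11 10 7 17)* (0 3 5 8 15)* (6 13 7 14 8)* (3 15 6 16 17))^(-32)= (0 8 10 6 17 3 13 15 5 14 11 2 16 7 9)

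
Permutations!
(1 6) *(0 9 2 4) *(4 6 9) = (0 4)(1 9 2 6) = [4, 9, 6, 3, 0, 5, 1, 7, 8, 2]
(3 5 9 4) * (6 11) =(3 5 9 4)(6 11) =[0, 1, 2, 5, 3, 9, 11, 7, 8, 4, 10, 6]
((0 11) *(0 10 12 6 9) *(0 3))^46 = ((0 11 10 12 6 9 3))^46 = (0 6 11 9 10 3 12)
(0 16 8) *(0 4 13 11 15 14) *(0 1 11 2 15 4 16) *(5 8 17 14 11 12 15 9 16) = [0, 12, 9, 3, 13, 8, 6, 7, 5, 16, 10, 4, 15, 2, 1, 11, 17, 14] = (1 12 15 11 4 13 2 9 16 17 14)(5 8)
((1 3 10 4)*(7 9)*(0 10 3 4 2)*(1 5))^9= (10)(7 9)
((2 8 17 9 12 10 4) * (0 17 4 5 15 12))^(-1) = (0 9 17)(2 4 8)(5 10 12 15)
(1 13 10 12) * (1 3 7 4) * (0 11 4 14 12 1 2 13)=(0 11 4 2 13 10 1)(3 7 14 12)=[11, 0, 13, 7, 2, 5, 6, 14, 8, 9, 1, 4, 3, 10, 12]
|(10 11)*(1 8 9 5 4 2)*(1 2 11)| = 7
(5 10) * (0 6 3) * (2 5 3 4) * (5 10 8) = (0 6 4 2 10 3)(5 8) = [6, 1, 10, 0, 2, 8, 4, 7, 5, 9, 3]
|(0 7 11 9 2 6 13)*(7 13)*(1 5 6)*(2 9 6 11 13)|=|(0 2 1 5 11 6 7 13)|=8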